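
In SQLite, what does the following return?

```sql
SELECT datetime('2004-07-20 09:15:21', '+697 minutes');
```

697 minutes = 11h 37m; +697 minutes from 2004-07-20 09:15:21 is 2004-07-20 20:52:21.

2004-07-20 20:52:21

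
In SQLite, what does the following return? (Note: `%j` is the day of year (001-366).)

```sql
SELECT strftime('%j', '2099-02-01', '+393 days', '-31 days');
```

029

First apply '+393 days', '-31 days': 2099-02-01 → 2100-01-29.
Day-of-year for 2100-01-29: days since 2100-01-01 inclusive = 29, zero-padded to 029.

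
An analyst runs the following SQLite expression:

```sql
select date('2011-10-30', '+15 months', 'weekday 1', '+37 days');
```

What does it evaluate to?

2013-03-13

Adding +15 months to 2011-10-30 gives 2013-01-30.
`weekday 1` advances to the next Monday; 2013-01-30 is a Wednesday, so it moves forward to 2013-02-04.
February 2013 has 28 days; 24 remain after the 4th, so 25 days reach 2013-03-01.
Advancing 12 more days within March lands on 2013-03-13.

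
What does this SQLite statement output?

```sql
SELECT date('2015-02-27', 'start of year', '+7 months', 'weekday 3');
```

2015-08-05

`start of year` rewinds 2015-02-27 to 2015-01-01.
Adding +7 months to 2015-01-01 gives 2015-08-01.
`weekday 3` advances to the next Wednesday; 2015-08-01 is a Saturday, so it moves forward to 2015-08-05.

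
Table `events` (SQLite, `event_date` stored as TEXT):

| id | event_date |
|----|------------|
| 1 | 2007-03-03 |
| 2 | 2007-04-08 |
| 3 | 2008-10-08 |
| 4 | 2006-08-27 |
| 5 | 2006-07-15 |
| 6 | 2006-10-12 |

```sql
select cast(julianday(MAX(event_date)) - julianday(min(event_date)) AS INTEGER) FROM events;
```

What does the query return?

MIN = 2006-07-15, MAX = 2008-10-08.
16 days remain in July 2006 after the 15th (31 − 15).
Full months from August 2006 through September 2008 contribute their day counts.
Then 8 days into October 2008.
Total: 16 + 31 + 30 + 31 + 30 + 31 + 31 + 28 + 31 + 30 + 31 + 30 + 31 + 31 + 30 + 31 + 30 + 31 + 31 + 29 + 31 + 30 + 31 + 30 + 31 + 31 + 30 + 8 = 816.

816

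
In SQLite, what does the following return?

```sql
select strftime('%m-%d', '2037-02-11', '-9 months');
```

05-11

First apply '-9 months': 2037-02-11 → 2036-05-11.
`%m-%d` extracts the month-day: 05-11.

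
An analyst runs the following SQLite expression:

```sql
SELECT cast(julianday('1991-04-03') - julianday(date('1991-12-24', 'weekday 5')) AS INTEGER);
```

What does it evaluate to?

`weekday 5` advances to the next Friday; 1991-12-24 is a Tuesday, so it moves forward to 1991-12-27.
27 days remain in April 1991 after the 3rd (30 − 3).
Full months from May 1991 through November 1991 contribute their day counts.
Then 27 days into December 1991.
Total: 27 + 31 + 30 + 31 + 31 + 30 + 31 + 30 + 27 = 268.
The subtraction is earlier − later, so the result is −268 → -268.

-268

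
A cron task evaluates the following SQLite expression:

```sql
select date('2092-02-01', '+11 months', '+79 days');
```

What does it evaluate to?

2093-03-21

Adding +11 months to 2092-02-01 gives 2093-01-01.
Applying '+79 days' to 2093-01-01: counting 79 days forward gives 2093-03-21.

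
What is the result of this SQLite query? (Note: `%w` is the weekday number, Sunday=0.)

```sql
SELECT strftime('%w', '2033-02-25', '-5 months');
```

First apply '-5 months': 2033-02-25 → 2032-09-25.
2032-09-25 is a Saturday; with Sunday=0 that is 6.

6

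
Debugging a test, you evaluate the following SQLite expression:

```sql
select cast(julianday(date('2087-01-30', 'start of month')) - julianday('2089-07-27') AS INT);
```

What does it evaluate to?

-938

`start of month` rewinds 2087-01-30 to 2087-01-01.
30 days remain in January 2087 after the 1st (31 − 1).
Full months from February 2087 through June 2089 contribute their day counts.
Then 27 days into July 2089.
Total: 30 + 28 + 31 + 30 + 31 + 30 + 31 + 31 + 30 + 31 + 30 + 31 + 31 + 29 + 31 + 30 + 31 + 30 + 31 + 31 + 30 + 31 + 30 + 31 + 31 + 28 + 31 + 30 + 31 + 30 + 27 = 938.
The subtraction is earlier − later, so the result is −938 → -938.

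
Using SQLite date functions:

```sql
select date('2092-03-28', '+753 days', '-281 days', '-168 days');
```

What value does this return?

Applying '+753 days' to 2092-03-28: counting 753 days forward gives 2094-04-20.
Applying '-281 days' to 2094-04-20: counting 281 days back gives 2093-07-13.
Applying '-168 days' to 2093-07-13: counting 168 days back gives 2093-01-26.

2093-01-26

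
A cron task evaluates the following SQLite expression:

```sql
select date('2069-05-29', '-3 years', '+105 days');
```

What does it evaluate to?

Adding -3 years to 2069-05-29 gives 2066-05-29.
Applying '+105 days' to 2066-05-29: counting 105 days forward gives 2066-09-11.

2066-09-11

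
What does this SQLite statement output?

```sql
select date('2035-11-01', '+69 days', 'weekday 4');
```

Applying '+69 days' to 2035-11-01: counting 69 days forward gives 2036-01-09.
`weekday 4` advances to the next Thursday; 2036-01-09 is a Wednesday, so it moves forward to 2036-01-10.

2036-01-10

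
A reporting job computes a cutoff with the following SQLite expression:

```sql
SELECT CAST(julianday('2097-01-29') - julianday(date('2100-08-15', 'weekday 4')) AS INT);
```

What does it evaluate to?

-1297

`weekday 4` advances to the next Thursday; 2100-08-15 is a Sunday, so it moves forward to 2100-08-19.
2 days remain in January 2097 after the 29th (31 − 29).
Full months from February 2097 through July 2100 contribute their day counts.
Then 19 days into August 2100.
Total: 2 + 28 + 31 + 30 + 31 + 30 + 31 + 31 + 30 + 31 + 30 + 31 + 31 + 28 + 31 + 30 + 31 + 30 + 31 + 31 + 30 + 31 + 30 + 31 + 31 + 28 + 31 + 30 + 31 + 30 + 31 + 31 + 30 + 31 + 30 + 31 + 31 + 28 + 31 + 30 + 31 + 30 + 31 + 19 = 1297.
The subtraction is earlier − later, so the result is −1297 → -1297.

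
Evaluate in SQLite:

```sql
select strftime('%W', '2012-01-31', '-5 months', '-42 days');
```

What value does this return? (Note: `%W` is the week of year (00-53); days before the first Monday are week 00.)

29

First apply '-5 months', '-42 days': 2012-01-31 → 2011-07-20.
2011-07-20 is a Wednesday. SQLite's %W counts Mondays since the year started; the result is 29.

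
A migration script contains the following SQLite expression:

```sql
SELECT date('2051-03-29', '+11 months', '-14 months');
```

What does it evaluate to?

2050-12-29

Adding +11 months to 2051-03-29 gives 2052-02-29.
Adding -14 months to 2052-02-29 gives 2050-12-29.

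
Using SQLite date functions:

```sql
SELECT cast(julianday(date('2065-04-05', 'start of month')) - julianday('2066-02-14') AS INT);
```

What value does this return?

-319

`start of month` rewinds 2065-04-05 to 2065-04-01.
29 days remain in April 2065 after the 1st (30 − 1).
Full months from May 2065 through January 2066 contribute their day counts.
Then 14 days into February 2066.
Total: 29 + 31 + 30 + 31 + 31 + 30 + 31 + 30 + 31 + 31 + 14 = 319.
The subtraction is earlier − later, so the result is −319 → -319.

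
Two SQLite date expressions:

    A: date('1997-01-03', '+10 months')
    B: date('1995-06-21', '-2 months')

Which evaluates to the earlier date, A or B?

A = 1997-11-03.
B = 1995-04-21.
B is earlier.

B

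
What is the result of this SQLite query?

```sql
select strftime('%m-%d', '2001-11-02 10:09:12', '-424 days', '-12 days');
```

08-23

First apply '-424 days', '-12 days': 2001-11-02 10:09:12 → 2000-08-23 10:09:12.
`%m-%d` extracts the month-day: 08-23.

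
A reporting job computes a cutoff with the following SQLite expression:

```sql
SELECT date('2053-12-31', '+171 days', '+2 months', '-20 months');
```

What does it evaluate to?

Applying '+171 days' to 2053-12-31: counting 171 days forward gives 2054-06-20.
Adding +2 months to 2054-06-20 gives 2054-08-20.
Adding -20 months to 2054-08-20 gives 2052-12-20.

2052-12-20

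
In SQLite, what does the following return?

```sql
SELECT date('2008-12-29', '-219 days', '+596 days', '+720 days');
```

2011-12-31

Applying '-219 days' to 2008-12-29: counting 219 days back gives 2008-05-24.
Applying '+596 days' to 2008-05-24: counting 596 days forward gives 2010-01-10.
Applying '+720 days' to 2010-01-10: counting 720 days forward gives 2011-12-31.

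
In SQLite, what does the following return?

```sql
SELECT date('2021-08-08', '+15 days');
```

2021-08-23

Advancing 15 more days within August lands on 2021-08-23.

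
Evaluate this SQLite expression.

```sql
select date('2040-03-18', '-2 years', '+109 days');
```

Adding -2 years to 2040-03-18 gives 2038-03-18.
Applying '+109 days' to 2038-03-18: counting 109 days forward gives 2038-07-05.

2038-07-05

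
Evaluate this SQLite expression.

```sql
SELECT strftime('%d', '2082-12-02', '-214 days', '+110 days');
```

20

First apply '-214 days', '+110 days': 2082-12-02 → 2082-08-20.
`%d` extracts the 2-digit day of month: 20.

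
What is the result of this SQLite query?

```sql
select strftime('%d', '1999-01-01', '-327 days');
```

08

First apply '-327 days': 1999-01-01 → 1998-02-08.
`%d` extracts the 2-digit day of month: 08.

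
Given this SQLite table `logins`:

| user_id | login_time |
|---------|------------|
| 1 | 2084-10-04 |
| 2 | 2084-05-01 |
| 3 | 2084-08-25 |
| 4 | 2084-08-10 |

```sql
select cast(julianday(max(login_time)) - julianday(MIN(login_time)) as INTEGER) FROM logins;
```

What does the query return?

MIN = 2084-05-01, MAX = 2084-10-04.
30 days remain in May 2084 after the 1st (31 − 1).
June 2084: 30 days.
July 2084: 31 days.
August 2084: 31 days.
September 2084: 30 days.
Then 4 days into October 2084.
Total: 30 + 30 + 31 + 31 + 30 + 4 = 156.

156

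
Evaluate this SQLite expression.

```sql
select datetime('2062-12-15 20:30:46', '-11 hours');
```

-11 hours from 2062-12-15 20:30:46 is 2062-12-15 09:30:46.

2062-12-15 09:30:46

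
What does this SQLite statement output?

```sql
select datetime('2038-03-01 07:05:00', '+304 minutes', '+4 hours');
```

2038-03-01 16:09:00

304 minutes = 5h 4m; +304 minutes from 2038-03-01 07:05:00 is 2038-03-01 12:09:00.
+4 hours from 2038-03-01 12:09:00 is 2038-03-01 16:09:00.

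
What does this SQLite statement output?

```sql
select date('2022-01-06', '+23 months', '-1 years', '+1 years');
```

2023-12-06

Adding +23 months to 2022-01-06 gives 2023-12-06.
Adding -1 year to 2023-12-06 gives 2022-12-06.
Adding +1 year to 2022-12-06 gives 2023-12-06.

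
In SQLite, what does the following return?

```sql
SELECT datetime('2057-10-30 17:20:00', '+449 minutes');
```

449 minutes = 7h 29m; +449 minutes from 2057-10-30 17:20:00 is 2057-10-31 00:49:00 (crosses midnight).

2057-10-31 00:49:00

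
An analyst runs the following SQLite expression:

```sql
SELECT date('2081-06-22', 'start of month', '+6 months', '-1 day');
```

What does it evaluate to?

2081-11-30

`start of month` rewinds 2081-06-22 to 2081-06-01.
Adding +6 months to 2081-06-01 gives 2081-12-01.
Going back 1 day from 2081-12-01 reaches 2081-11-30 (last day of November, 30 days).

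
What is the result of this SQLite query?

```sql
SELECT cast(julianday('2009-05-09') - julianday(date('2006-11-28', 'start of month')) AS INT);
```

`start of month` rewinds 2006-11-28 to 2006-11-01.
29 days remain in November 2006 after the 1st (30 − 1).
Full months from December 2006 through April 2009 contribute their day counts.
Then 9 days into May 2009.
Total: 29 + 31 + 31 + 28 + 31 + 30 + 31 + 30 + 31 + 31 + 30 + 31 + 30 + 31 + 31 + 29 + 31 + 30 + 31 + 30 + 31 + 31 + 30 + 31 + 30 + 31 + 31 + 28 + 31 + 30 + 9 = 920.

920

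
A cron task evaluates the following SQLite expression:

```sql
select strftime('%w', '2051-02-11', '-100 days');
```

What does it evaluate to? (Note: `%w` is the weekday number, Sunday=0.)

4

First apply '-100 days': 2051-02-11 → 2050-11-03.
2050-11-03 is a Thursday; with Sunday=0 that is 4.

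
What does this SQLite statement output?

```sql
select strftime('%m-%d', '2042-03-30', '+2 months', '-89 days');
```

First apply '+2 months', '-89 days': 2042-03-30 → 2042-03-02.
`%m-%d` extracts the month-day: 03-02.

03-02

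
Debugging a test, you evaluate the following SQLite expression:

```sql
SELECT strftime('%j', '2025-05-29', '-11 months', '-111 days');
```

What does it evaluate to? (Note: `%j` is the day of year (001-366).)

First apply '-11 months', '-111 days': 2025-05-29 → 2024-03-10.
Day-of-year for 2024-03-10: days since 2024-01-01 inclusive = 70, zero-padded to 070.

070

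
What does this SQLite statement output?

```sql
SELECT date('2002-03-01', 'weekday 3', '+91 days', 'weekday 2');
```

2002-06-11

`weekday 3` advances to the next Wednesday; 2002-03-01 is a Friday, so it moves forward to 2002-03-06.
Applying '+91 days' to 2002-03-06: counting 91 days forward gives 2002-06-05.
`weekday 2` advances to the next Tuesday; 2002-06-05 is a Wednesday, so it moves forward to 2002-06-11.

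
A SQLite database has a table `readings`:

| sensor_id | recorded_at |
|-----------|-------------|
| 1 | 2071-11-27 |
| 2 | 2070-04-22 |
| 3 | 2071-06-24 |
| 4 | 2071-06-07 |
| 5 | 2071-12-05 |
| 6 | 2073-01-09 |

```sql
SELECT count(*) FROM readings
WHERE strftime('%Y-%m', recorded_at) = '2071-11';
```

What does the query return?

Rows with year-month 2071-11: 2071-11-27 → 1.

1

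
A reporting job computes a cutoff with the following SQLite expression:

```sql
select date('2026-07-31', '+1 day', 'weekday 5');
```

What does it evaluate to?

July 2026 has 31 days; 0 remain after the 31st, so 1 days reach 2026-08-01.
`weekday 5` advances to the next Friday; 2026-08-01 is a Saturday, so it moves forward to 2026-08-07.

2026-08-07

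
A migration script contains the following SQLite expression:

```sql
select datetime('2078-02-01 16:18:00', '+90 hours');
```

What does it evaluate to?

+90 hours from 2078-02-01 16:18:00 is 2078-02-05 10:18:00 (crosses midnight).

2078-02-05 10:18:00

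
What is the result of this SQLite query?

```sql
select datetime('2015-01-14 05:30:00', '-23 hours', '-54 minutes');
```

2015-01-13 05:36:00

-23 hours from 2015-01-14 05:30:00 is 2015-01-13 06:30:00 (crosses midnight).
-54 minutes from 2015-01-13 06:30:00 is 2015-01-13 05:36:00.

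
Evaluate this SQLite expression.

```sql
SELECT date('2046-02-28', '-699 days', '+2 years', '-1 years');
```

Applying '-699 days' to 2046-02-28: counting 699 days back gives 2044-03-31.
Adding +2 years to 2044-03-31 gives 2046-03-31.
Adding -1 year to 2046-03-31 gives 2045-03-31.

2045-03-31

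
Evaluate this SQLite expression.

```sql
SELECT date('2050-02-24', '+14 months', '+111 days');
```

Adding +14 months to 2050-02-24 gives 2051-04-24.
Applying '+111 days' to 2051-04-24: counting 111 days forward gives 2051-08-13.

2051-08-13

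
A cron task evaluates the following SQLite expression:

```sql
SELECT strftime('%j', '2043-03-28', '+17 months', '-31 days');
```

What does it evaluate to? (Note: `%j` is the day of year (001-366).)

First apply '+17 months', '-31 days': 2043-03-28 → 2044-07-28.
Day-of-year for 2044-07-28: days since 2044-01-01 inclusive = 210, zero-padded to 210.

210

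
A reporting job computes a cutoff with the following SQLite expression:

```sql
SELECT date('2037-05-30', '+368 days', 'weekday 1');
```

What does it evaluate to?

Applying '+368 days' to 2037-05-30: counting 368 days forward gives 2038-06-02.
`weekday 1` advances to the next Monday; 2038-06-02 is a Wednesday, so it moves forward to 2038-06-07.

2038-06-07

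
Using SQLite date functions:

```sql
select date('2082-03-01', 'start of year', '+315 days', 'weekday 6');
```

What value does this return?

2082-11-14

`start of year` rewinds 2082-03-01 to 2082-01-01.
Applying '+315 days' to 2082-01-01: counting 315 days forward gives 2082-11-12.
`weekday 6` advances to the next Saturday; 2082-11-12 is a Thursday, so it moves forward to 2082-11-14.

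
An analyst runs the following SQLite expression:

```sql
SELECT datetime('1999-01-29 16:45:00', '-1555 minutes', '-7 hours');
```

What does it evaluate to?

1999-01-28 07:50:00

1555 minutes = 25h 55m; -1555 minutes from 1999-01-29 16:45:00 is 1999-01-28 14:50:00 (crosses midnight).
-7 hours from 1999-01-28 14:50:00 is 1999-01-28 07:50:00.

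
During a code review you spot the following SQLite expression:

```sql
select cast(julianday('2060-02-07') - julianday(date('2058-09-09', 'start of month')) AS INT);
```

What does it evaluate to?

`start of month` rewinds 2058-09-09 to 2058-09-01.
29 days remain in September 2058 after the 1st (30 − 1).
Full months from October 2058 through January 2060 contribute their day counts.
Then 7 days into February 2060.
Total: 29 + 31 + 30 + 31 + 31 + 28 + 31 + 30 + 31 + 30 + 31 + 31 + 30 + 31 + 30 + 31 + 31 + 7 = 524.

524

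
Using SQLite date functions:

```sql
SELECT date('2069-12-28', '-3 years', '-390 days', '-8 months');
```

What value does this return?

2065-04-03

Adding -3 years to 2069-12-28 gives 2066-12-28.
Applying '-390 days' to 2066-12-28: counting 390 days back gives 2065-12-03.
Adding -8 months to 2065-12-03 gives 2065-04-03.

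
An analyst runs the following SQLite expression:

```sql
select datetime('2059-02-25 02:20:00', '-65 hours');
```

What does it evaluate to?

2059-02-22 09:20:00

-65 hours from 2059-02-25 02:20:00 is 2059-02-22 09:20:00 (crosses midnight).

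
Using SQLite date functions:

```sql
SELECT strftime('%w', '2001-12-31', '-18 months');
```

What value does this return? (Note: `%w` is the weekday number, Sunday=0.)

6

First apply '-18 months': 2001-12-31 → 2000-07-01.
2000-07-01 is a Saturday; with Sunday=0 that is 6.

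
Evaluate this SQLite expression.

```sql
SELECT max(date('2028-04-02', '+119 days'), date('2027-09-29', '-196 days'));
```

date('2028-04-02', '+119 days') → 2028-07-30.
date('2027-09-29', '-196 days') → 2027-03-17.
Later of the two is 2028-07-30.

2028-07-30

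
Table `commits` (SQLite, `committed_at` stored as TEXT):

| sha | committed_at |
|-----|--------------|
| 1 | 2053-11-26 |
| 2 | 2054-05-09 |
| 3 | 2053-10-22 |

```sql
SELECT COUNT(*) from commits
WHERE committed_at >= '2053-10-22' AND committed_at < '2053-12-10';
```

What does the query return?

Rows in [2053-10-22, 2053-12-10): 2053-11-26, 2053-10-22 → 2 rows.

2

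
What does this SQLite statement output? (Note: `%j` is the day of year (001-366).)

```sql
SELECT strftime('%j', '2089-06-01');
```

Day-of-year for 2089-06-01: days since 2089-01-01 inclusive = 152, zero-padded to 152.

152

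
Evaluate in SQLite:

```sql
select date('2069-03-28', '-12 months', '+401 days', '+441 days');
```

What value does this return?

Adding -12 months to 2069-03-28 gives 2068-03-28.
Applying '+401 days' to 2068-03-28: counting 401 days forward gives 2069-05-03.
Applying '+441 days' to 2069-05-03: counting 441 days forward gives 2070-07-18.

2070-07-18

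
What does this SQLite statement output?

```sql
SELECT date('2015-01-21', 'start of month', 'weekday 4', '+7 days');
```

2015-01-08

`start of month` rewinds 2015-01-21 to 2015-01-01.
`weekday 4` advances to the next Thursday; 2015-01-01 is already a Thursday, so it stays at 2015-01-01.
Advancing 7 more days within January lands on 2015-01-08.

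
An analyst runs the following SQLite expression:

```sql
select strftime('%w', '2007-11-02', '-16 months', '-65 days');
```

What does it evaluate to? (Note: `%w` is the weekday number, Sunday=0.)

First apply '-16 months', '-65 days': 2007-11-02 → 2006-04-28.
2006-04-28 is a Friday; with Sunday=0 that is 5.

5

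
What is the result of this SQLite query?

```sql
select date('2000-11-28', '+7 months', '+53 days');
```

2001-08-20

Adding +7 months to 2000-11-28 gives 2001-06-28.
Applying '+53 days' to 2001-06-28: counting 53 days forward gives 2001-08-20.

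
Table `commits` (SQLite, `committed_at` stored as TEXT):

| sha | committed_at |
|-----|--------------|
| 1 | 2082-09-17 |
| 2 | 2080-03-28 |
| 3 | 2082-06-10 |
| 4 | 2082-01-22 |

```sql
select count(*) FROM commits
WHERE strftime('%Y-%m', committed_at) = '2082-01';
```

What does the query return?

Rows with year-month 2082-01: 2082-01-22 → 1.

1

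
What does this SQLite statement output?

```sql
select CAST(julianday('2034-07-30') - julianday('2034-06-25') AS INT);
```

35

5 days remain in June 2034 after the 25th (30 − 25).
Then 30 days into July 2034.
Total: 5 + 30 = 35.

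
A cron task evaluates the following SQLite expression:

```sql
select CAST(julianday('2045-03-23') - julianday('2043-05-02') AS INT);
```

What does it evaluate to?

29 days remain in May 2043 after the 2nd (31 − 2).
Full months from June 2043 through February 2045 contribute their day counts.
Then 23 days into March 2045.
Total: 29 + 30 + 31 + 31 + 30 + 31 + 30 + 31 + 31 + 29 + 31 + 30 + 31 + 30 + 31 + 31 + 30 + 31 + 30 + 31 + 31 + 28 + 23 = 691.

691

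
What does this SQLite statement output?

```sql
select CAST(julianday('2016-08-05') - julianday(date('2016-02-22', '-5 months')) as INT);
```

Adding -5 months to 2016-02-22 gives 2015-09-22.
8 days remain in September 2015 after the 22nd (30 − 22).
Full months from October 2015 through July 2016 contribute their day counts.
Then 5 days into August 2016.
Total: 8 + 31 + 30 + 31 + 31 + 29 + 31 + 30 + 31 + 30 + 31 + 5 = 318.

318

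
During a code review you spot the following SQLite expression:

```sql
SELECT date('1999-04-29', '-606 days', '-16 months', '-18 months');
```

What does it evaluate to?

Applying '-606 days' to 1999-04-29: counting 606 days back gives 1997-08-31.
Adding -16 months to 1997-08-31 targets 1996-04-31. April 1996 has only 30 days, so SQLite normalizes the 1-day overflow forward to 1996-05-01.
Adding -18 months to 1996-05-01 gives 1994-11-01.

1994-11-01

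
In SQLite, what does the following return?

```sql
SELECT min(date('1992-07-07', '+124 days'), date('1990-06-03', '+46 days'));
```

date('1992-07-07', '+124 days') → 1992-11-08.
date('1990-06-03', '+46 days') → 1990-07-19.
Earlier of the two is 1990-07-19.

1990-07-19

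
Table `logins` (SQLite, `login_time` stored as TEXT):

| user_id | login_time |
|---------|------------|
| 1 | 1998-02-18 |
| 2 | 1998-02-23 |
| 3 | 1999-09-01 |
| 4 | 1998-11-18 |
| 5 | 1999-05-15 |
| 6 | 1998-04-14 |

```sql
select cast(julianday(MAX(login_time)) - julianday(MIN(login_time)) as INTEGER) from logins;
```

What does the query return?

MIN = 1998-02-18, MAX = 1999-09-01.
10 days remain in February 1998 after the 18th (28 − 18).
Full months from March 1998 through August 1999 contribute their day counts.
Then 1 day into September 1999.
Total: 10 + 31 + 30 + 31 + 30 + 31 + 31 + 30 + 31 + 30 + 31 + 31 + 28 + 31 + 30 + 31 + 30 + 31 + 31 + 1 = 560.

560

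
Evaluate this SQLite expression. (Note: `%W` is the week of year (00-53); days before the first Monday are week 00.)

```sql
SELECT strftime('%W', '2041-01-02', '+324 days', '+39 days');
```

52

First apply '+324 days', '+39 days': 2041-01-02 → 2041-12-31.
2041-12-31 is a Tuesday. SQLite's %W counts Mondays since the year started; the result is 52.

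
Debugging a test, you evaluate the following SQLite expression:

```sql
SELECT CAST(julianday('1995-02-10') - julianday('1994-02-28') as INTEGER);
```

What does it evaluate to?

0 days remain in February 1994 after the 28th (28 − 28).
Full months from March 1994 through January 1995 contribute their day counts.
Then 10 days into February 1995.
Total: 0 + 31 + 30 + 31 + 30 + 31 + 31 + 30 + 31 + 30 + 31 + 31 + 10 = 347.

347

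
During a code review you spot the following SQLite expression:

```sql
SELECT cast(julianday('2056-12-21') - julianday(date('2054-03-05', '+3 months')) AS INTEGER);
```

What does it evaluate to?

930

Adding +3 months to 2054-03-05 gives 2054-06-05.
25 days remain in June 2054 after the 5th (30 − 5).
Full months from July 2054 through November 2056 contribute their day counts.
Then 21 days into December 2056.
Total: 25 + 31 + 31 + 30 + 31 + 30 + 31 + 31 + 28 + 31 + 30 + 31 + 30 + 31 + 31 + 30 + 31 + 30 + 31 + 31 + 29 + 31 + 30 + 31 + 30 + 31 + 31 + 30 + 31 + 30 + 21 = 930.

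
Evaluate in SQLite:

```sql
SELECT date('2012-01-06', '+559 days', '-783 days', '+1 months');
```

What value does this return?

2011-06-27

Applying '+559 days' to 2012-01-06: counting 559 days forward gives 2013-07-18.
Applying '-783 days' to 2013-07-18: counting 783 days back gives 2011-05-27.
Adding +1 month to 2011-05-27 gives 2011-06-27.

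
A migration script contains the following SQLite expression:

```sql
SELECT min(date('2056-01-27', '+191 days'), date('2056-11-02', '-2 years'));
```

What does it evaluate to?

2054-11-02

date('2056-01-27', '+191 days') → 2056-08-05.
date('2056-11-02', '-2 years') → 2054-11-02.
Earlier of the two is 2054-11-02.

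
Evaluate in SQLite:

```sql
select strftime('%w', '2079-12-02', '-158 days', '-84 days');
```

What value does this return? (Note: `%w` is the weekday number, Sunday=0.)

First apply '-158 days', '-84 days': 2079-12-02 → 2079-04-04.
2079-04-04 is a Tuesday; with Sunday=0 that is 2.

2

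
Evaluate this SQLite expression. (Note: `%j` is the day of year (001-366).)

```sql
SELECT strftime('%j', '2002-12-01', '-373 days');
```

327

First apply '-373 days': 2002-12-01 → 2001-11-23.
Day-of-year for 2001-11-23: days since 2001-01-01 inclusive = 327, zero-padded to 327.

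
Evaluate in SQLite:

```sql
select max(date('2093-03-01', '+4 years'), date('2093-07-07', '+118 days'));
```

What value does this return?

2097-03-01

date('2093-03-01', '+4 years') → 2097-03-01.
date('2093-07-07', '+118 days') → 2093-11-02.
Later of the two is 2097-03-01.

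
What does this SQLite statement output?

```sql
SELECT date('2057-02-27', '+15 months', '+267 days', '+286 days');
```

Adding +15 months to 2057-02-27 gives 2058-05-27.
Applying '+267 days' to 2058-05-27: counting 267 days forward gives 2059-02-18.
Applying '+286 days' to 2059-02-18: counting 286 days forward gives 2059-12-01.

2059-12-01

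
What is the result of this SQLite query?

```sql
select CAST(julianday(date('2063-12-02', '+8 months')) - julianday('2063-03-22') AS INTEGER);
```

Adding +8 months to 2063-12-02 gives 2064-08-02.
9 days remain in March 2063 after the 22nd (31 − 22).
Full months from April 2063 through July 2064 contribute their day counts.
Then 2 days into August 2064.
Total: 9 + 30 + 31 + 30 + 31 + 31 + 30 + 31 + 30 + 31 + 31 + 29 + 31 + 30 + 31 + 30 + 31 + 2 = 499.

499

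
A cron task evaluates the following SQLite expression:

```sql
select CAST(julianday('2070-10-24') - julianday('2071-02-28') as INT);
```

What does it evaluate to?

-127

7 days remain in October 2070 after the 24th (31 − 24).
November 2070: 30 days.
December 2070: 31 days.
January 2071: 31 days.
Then 28 days into February 2071.
Total: 7 + 30 + 31 + 31 + 28 = 127.
The subtraction is earlier − later, so the result is −127 → -127.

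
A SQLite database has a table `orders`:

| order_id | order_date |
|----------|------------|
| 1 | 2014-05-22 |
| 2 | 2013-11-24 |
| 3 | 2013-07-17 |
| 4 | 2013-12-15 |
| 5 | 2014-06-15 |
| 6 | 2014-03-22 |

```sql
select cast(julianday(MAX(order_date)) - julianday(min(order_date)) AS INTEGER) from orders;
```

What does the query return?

MIN = 2013-07-17, MAX = 2014-06-15.
14 days remain in July 2013 after the 17th (31 − 17).
Full months from August 2013 through May 2014 contribute their day counts.
Then 15 days into June 2014.
Total: 14 + 31 + 30 + 31 + 30 + 31 + 31 + 28 + 31 + 30 + 31 + 15 = 333.

333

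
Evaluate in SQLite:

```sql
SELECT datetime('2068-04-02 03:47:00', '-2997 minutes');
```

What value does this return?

2068-03-31 01:50:00

2997 minutes = 49h 57m; -2997 minutes from 2068-04-02 03:47:00 is 2068-03-31 01:50:00 (crosses midnight).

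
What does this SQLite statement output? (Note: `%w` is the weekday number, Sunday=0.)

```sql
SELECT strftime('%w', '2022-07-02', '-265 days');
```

First apply '-265 days': 2022-07-02 → 2021-10-10.
2021-10-10 is a Sunday; with Sunday=0 that is 0.

0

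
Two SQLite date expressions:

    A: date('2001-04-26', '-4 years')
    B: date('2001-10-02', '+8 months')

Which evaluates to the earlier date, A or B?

A = 1997-04-26.
B = 2002-06-02.
A is earlier.

A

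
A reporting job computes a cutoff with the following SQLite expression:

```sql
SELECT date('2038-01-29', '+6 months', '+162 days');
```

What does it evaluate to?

Adding +6 months to 2038-01-29 gives 2038-07-29.
Applying '+162 days' to 2038-07-29: counting 162 days forward gives 2039-01-07.

2039-01-07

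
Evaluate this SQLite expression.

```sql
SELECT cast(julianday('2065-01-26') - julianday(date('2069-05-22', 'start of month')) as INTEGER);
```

`start of month` rewinds 2069-05-22 to 2069-05-01.
5 days remain in January 2065 after the 26th (31 − 26).
Full months from February 2065 through April 2069 contribute their day counts.
Then 1 day into May 2069.
Total: 5 + 28 + 31 + 30 + 31 + 30 + 31 + 31 + 30 + 31 + 30 + 31 + 31 + 28 + 31 + 30 + 31 + 30 + 31 + 31 + 30 + 31 + 30 + 31 + 31 + 28 + 31 + 30 + 31 + 30 + 31 + 31 + 30 + 31 + 30 + 31 + 31 + 29 + 31 + 30 + 31 + 30 + 31 + 31 + 30 + 31 + 30 + 31 + 31 + 28 + 31 + 30 + 1 = 1556.
The subtraction is earlier − later, so the result is −1556 → -1556.

-1556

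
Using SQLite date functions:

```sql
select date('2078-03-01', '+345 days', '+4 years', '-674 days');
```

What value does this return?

2081-04-06

Applying '+345 days' to 2078-03-01: counting 345 days forward gives 2079-02-09.
Adding +4 years to 2079-02-09 gives 2083-02-09.
Applying '-674 days' to 2083-02-09: counting 674 days back gives 2081-04-06.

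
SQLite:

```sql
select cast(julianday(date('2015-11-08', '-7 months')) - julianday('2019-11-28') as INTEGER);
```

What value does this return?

-1695

Adding -7 months to 2015-11-08 gives 2015-04-08.
22 days remain in April 2015 after the 8th (30 − 8).
Full months from May 2015 through October 2019 contribute their day counts.
Then 28 days into November 2019.
Total: 22 + 31 + 30 + 31 + 31 + 30 + 31 + 30 + 31 + 31 + 29 + 31 + 30 + 31 + 30 + 31 + 31 + 30 + 31 + 30 + 31 + 31 + 28 + 31 + 30 + 31 + 30 + 31 + 31 + 30 + 31 + 30 + 31 + 31 + 28 + 31 + 30 + 31 + 30 + 31 + 31 + 30 + 31 + 30 + 31 + 31 + 28 + 31 + 30 + 31 + 30 + 31 + 31 + 30 + 31 + 28 = 1695.
The subtraction is earlier − later, so the result is −1695 → -1695.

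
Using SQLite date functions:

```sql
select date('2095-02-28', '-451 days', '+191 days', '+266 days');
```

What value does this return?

Applying '-451 days' to 2095-02-28: counting 451 days back gives 2093-12-04.
Applying '+191 days' to 2093-12-04: counting 191 days forward gives 2094-06-13.
Applying '+266 days' to 2094-06-13: counting 266 days forward gives 2095-03-06.

2095-03-06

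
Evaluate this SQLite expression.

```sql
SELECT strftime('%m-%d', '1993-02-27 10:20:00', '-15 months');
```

First apply '-15 months': 1993-02-27 10:20:00 → 1991-11-27 10:20:00.
`%m-%d` extracts the month-day: 11-27.

11-27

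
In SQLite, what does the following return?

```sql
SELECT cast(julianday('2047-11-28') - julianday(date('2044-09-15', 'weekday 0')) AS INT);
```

1166

`weekday 0` advances to the next Sunday; 2044-09-15 is a Thursday, so it moves forward to 2044-09-18.
12 days remain in September 2044 after the 18th (30 − 18).
Full months from October 2044 through October 2047 contribute their day counts.
Then 28 days into November 2047.
Total: 12 + 31 + 30 + 31 + 31 + 28 + 31 + 30 + 31 + 30 + 31 + 31 + 30 + 31 + 30 + 31 + 31 + 28 + 31 + 30 + 31 + 30 + 31 + 31 + 30 + 31 + 30 + 31 + 31 + 28 + 31 + 30 + 31 + 30 + 31 + 31 + 30 + 31 + 28 = 1166.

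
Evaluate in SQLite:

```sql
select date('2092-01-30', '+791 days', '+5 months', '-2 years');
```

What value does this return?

2092-08-31

Applying '+791 days' to 2092-01-30: counting 791 days forward gives 2094-03-31.
Adding +5 months to 2094-03-31 gives 2094-08-31.
Adding -2 years to 2094-08-31 gives 2092-08-31.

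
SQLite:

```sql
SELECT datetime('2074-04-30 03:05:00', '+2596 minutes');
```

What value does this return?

2596 minutes = 43h 16m; +2596 minutes from 2074-04-30 03:05:00 is 2074-05-01 22:21:00 (crosses midnight).

2074-05-01 22:21:00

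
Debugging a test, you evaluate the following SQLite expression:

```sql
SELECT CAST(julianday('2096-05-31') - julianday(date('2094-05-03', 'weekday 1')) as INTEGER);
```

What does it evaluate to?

`weekday 1` advances to the next Monday; 2094-05-03 is already a Monday, so it stays at 2094-05-03.
28 days remain in May 2094 after the 3rd (31 − 3).
Full months from June 2094 through April 2096 contribute their day counts.
Then 31 days into May 2096.
Total: 28 + 30 + 31 + 31 + 30 + 31 + 30 + 31 + 31 + 28 + 31 + 30 + 31 + 30 + 31 + 31 + 30 + 31 + 30 + 31 + 31 + 29 + 31 + 30 + 31 = 759.

759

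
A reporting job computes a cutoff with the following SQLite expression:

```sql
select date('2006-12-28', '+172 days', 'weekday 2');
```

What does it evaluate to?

2007-06-19

Applying '+172 days' to 2006-12-28: counting 172 days forward gives 2007-06-18.
`weekday 2` advances to the next Tuesday; 2007-06-18 is a Monday, so it moves forward to 2007-06-19.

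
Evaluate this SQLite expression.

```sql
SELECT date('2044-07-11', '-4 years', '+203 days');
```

Adding -4 years to 2044-07-11 gives 2040-07-11.
Applying '+203 days' to 2040-07-11: counting 203 days forward gives 2041-01-30.

2041-01-30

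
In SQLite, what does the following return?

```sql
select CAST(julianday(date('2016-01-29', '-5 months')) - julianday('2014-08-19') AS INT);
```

375

Adding -5 months to 2016-01-29 gives 2015-08-29.
12 days remain in August 2014 after the 19th (31 − 19).
Full months from September 2014 through July 2015 contribute their day counts.
Then 29 days into August 2015.
Total: 12 + 30 + 31 + 30 + 31 + 31 + 28 + 31 + 30 + 31 + 30 + 31 + 29 = 375.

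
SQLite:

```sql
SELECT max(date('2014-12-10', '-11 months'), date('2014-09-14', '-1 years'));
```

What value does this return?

2014-01-10

date('2014-12-10', '-11 months') → 2014-01-10.
date('2014-09-14', '-1 years') → 2013-09-14.
Later of the two is 2014-01-10.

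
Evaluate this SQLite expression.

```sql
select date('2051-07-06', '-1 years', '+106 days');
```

Adding -1 year to 2051-07-06 gives 2050-07-06.
Applying '+106 days' to 2050-07-06: counting 106 days forward gives 2050-10-20.

2050-10-20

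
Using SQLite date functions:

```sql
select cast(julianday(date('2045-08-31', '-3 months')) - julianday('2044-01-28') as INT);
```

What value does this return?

489

Adding -3 months to 2045-08-31 gives 2045-05-31.
3 days remain in January 2044 after the 28th (31 − 28).
Full months from February 2044 through April 2045 contribute their day counts.
Then 31 days into May 2045.
Total: 3 + 29 + 31 + 30 + 31 + 30 + 31 + 31 + 30 + 31 + 30 + 31 + 31 + 28 + 31 + 30 + 31 = 489.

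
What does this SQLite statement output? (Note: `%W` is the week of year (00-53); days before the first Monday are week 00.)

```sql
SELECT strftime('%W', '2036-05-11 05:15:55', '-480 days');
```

03

First apply '-480 days': 2036-05-11 05:15:55 → 2035-01-17 05:15:55.
2035-01-17 is a Wednesday. SQLite's %W counts Mondays since the year started; the result is 03.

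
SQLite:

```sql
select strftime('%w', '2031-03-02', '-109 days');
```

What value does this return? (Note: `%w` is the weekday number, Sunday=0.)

3

First apply '-109 days': 2031-03-02 → 2030-11-13.
2030-11-13 is a Wednesday; with Sunday=0 that is 3.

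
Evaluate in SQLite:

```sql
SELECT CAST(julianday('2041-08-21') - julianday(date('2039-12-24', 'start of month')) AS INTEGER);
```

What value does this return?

`start of month` rewinds 2039-12-24 to 2039-12-01.
30 days remain in December 2039 after the 1st (31 − 1).
Full months from January 2040 through July 2041 contribute their day counts.
Then 21 days into August 2041.
Total: 30 + 31 + 29 + 31 + 30 + 31 + 30 + 31 + 31 + 30 + 31 + 30 + 31 + 31 + 28 + 31 + 30 + 31 + 30 + 31 + 21 = 629.

629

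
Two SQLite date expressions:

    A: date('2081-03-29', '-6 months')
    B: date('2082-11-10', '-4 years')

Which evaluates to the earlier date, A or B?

A = 2080-09-29.
B = 2078-11-10.
B is earlier.

B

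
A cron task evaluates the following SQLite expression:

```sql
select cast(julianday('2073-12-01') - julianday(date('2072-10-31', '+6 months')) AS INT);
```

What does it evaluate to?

214

Adding +6 months to 2072-10-31 targets 2073-04-31. April 2073 has only 30 days, so SQLite normalizes the 1-day overflow forward to 2073-05-01.
30 days remain in May 2073 after the 1st (31 − 1).
Full months from June 2073 through November 2073 contribute their day counts.
Then 1 day into December 2073.
Total: 30 + 30 + 31 + 31 + 30 + 31 + 30 + 1 = 214.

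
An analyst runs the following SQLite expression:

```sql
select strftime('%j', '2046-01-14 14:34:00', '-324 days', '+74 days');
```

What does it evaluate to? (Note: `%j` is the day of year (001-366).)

129

First apply '-324 days', '+74 days': 2046-01-14 14:34:00 → 2045-05-09 14:34:00.
Day-of-year for 2045-05-09: days since 2045-01-01 inclusive = 129, zero-padded to 129.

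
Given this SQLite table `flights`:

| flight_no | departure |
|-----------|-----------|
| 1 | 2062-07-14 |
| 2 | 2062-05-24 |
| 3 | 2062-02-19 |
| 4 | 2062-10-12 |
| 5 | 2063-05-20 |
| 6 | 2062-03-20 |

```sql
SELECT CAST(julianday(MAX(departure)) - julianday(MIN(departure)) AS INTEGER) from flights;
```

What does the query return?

455

MIN = 2062-02-19, MAX = 2063-05-20.
9 days remain in February 2062 after the 19th (28 − 19).
Full months from March 2062 through April 2063 contribute their day counts.
Then 20 days into May 2063.
Total: 9 + 31 + 30 + 31 + 30 + 31 + 31 + 30 + 31 + 30 + 31 + 31 + 28 + 31 + 30 + 20 = 455.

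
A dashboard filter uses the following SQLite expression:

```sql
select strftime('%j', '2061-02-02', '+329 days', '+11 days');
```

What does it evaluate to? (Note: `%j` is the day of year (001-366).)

008

First apply '+329 days', '+11 days': 2061-02-02 → 2062-01-08.
Day-of-year for 2062-01-08: days since 2062-01-01 inclusive = 8, zero-padded to 008.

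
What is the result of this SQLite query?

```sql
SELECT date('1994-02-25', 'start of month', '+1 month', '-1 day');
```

`start of month` rewinds 1994-02-25 to 1994-02-01.
Adding +1 month to 1994-02-01 gives 1994-03-01.
Going back 1 day from 1994-03-01 reaches 1994-02-28 (last day of February, 28 days).

1994-02-28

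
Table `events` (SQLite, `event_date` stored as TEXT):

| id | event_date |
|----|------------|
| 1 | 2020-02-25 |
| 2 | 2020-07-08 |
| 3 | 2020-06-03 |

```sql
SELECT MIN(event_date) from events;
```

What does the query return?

2020-02-25

MIN over {2020-02-25, 2020-06-03, 2020-07-08}.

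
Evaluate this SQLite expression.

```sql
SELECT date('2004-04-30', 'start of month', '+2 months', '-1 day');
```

2004-05-31

`start of month` rewinds 2004-04-30 to 2004-04-01.
Adding +2 months to 2004-04-01 gives 2004-06-01.
Going back 1 day from 2004-06-01 reaches 2004-05-31 (last day of May, 31 days).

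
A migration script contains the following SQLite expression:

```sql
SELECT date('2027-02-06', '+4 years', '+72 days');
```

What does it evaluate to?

2031-04-19

Adding +4 years to 2027-02-06 gives 2031-02-06.
Applying '+72 days' to 2031-02-06: counting 72 days forward gives 2031-04-19.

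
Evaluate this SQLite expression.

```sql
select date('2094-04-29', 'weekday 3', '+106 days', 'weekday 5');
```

2094-08-20

`weekday 3` advances to the next Wednesday; 2094-04-29 is a Thursday, so it moves forward to 2094-05-05.
Applying '+106 days' to 2094-05-05: counting 106 days forward gives 2094-08-19.
`weekday 5` advances to the next Friday; 2094-08-19 is a Thursday, so it moves forward to 2094-08-20.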